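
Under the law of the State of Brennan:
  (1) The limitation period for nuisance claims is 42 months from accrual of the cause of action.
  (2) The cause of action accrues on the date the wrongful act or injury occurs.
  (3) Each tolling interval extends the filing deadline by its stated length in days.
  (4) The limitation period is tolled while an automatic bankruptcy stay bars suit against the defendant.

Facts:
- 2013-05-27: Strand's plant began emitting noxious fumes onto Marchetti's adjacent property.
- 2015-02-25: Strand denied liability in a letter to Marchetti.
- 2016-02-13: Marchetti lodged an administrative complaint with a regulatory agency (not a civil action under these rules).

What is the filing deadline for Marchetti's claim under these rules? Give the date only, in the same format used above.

The cause of action accrued on 2013-05-27, the date of the act.
The untolled deadline — 42 months after 2013-05-27 — is 2016-11-27.
None of the other events listed affects the running of the period under the stated rules.

2016-11-27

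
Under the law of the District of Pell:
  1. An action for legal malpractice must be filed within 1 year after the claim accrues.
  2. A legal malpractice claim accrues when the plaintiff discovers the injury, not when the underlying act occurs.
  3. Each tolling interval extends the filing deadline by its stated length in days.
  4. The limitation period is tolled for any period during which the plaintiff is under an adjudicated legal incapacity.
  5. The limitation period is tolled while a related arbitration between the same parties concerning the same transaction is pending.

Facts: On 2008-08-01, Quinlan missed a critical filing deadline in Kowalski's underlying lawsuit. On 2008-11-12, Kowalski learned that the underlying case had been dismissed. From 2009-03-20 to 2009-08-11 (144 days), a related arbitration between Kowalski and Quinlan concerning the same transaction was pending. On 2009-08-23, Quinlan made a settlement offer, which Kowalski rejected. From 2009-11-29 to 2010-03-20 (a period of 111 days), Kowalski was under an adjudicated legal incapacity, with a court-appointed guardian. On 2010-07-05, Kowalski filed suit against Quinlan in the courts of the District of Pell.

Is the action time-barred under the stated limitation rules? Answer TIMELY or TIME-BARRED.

Under the discovery rule, the claim accrued on 2008-11-12, when Kowalski discovered the injury — not on the 2008-08-01 date of the underlying act.
The untolled deadline — 1 year after 2008-11-12 — is 2009-11-12.
Because the pending related arbitration ran from 2009-03-20 to 2009-08-11, the deadline is extended by 144 days to 2010-04-05.
The plaintiff's legal incapacity from 2009-11-29 to 2010-03-20 tolled the period for 111 days, extending the deadline to 2010-07-25.
The other events in the timeline have no effect on the limitation period under the stated rules.
The 2010-07-05 filing precedes the 2010-07-25 deadline; the claim is timely.

TIMELY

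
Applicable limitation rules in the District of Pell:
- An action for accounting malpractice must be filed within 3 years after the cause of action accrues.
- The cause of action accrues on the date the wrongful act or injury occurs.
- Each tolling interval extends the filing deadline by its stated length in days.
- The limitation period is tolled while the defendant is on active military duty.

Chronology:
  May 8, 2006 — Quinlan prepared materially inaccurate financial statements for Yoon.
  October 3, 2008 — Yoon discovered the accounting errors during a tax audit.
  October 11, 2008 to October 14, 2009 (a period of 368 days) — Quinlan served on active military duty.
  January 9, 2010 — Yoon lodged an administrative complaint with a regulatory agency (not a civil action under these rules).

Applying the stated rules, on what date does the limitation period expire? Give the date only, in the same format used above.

Because the rule ties accrual to occurrence, the claim accrued on May 8, 2006, not on the October 3, 2008 discovery date.
The untolled deadline — 3 years after May 8, 2006 — is May 8, 2009.
The defendant's active military service from October 11, 2008 to October 14, 2009 tolled the period for 368 days, extending the deadline to May 11, 2010.
The other events in the timeline have no effect on the limitation period under the stated rules.

May 11, 2010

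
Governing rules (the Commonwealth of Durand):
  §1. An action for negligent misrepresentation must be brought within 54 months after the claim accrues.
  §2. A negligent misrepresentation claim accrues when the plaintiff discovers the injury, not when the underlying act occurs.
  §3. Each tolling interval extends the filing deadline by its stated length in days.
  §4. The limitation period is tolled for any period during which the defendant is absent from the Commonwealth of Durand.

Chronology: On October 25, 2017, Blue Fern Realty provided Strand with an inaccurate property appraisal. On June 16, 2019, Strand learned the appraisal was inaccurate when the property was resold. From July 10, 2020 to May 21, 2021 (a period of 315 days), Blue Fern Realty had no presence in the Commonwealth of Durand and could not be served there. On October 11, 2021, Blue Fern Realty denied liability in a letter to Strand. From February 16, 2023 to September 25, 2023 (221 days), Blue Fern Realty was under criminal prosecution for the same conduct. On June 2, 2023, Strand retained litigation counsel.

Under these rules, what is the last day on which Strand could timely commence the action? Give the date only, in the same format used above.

Accrual is tied to discovery, so the period began on June 16, 2019 rather than on October 25, 2017 when the act occurred.
The untolled deadline — 54 months after June 16, 2019 — is December 16, 2023.
The defendant's absence from the jurisdiction from July 10, 2020 to May 21, 2021 tolled the period for 315 days, extending the deadline to October 26, 2024.
The pending criminal prosecution from February 16, 2023 to September 25, 2023 does not toll the period, because no stated rule makes a criminal prosecution a tolling event.
None of the other events listed affects the running of the period under the stated rules.

October 26, 2024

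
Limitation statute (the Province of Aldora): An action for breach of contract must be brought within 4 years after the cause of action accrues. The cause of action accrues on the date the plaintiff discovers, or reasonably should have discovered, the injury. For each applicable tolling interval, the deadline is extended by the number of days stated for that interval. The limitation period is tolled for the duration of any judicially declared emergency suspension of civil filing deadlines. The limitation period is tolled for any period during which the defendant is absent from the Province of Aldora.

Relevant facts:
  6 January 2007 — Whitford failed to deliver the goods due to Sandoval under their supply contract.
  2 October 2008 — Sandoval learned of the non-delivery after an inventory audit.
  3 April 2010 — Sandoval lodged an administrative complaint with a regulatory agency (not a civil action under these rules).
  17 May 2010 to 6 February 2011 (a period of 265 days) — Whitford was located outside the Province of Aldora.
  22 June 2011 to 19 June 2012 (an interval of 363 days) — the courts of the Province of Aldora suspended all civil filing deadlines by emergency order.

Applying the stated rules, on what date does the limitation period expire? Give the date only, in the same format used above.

The claim did not accrue until Sandoval discovered the injury on 2 October 2008; the 6 January 2007 act date does not start the clock under the stated rule.
Adding the 4 years base period to 2 October 2008 gives a deadline of 2 October 2012, before any tolling.
Because the defendant's absence from the jurisdiction ran from 17 May 2010 to 6 February 2011, the deadline is extended by 265 days to 24 June 2013.
The emergency suspension of filing deadlines from 22 June 2011 to 19 June 2012 tolled the period for 363 days, extending the deadline to 22 June 2014.
Nothing else in the chronology tolls or restarts the period.

22 June 2014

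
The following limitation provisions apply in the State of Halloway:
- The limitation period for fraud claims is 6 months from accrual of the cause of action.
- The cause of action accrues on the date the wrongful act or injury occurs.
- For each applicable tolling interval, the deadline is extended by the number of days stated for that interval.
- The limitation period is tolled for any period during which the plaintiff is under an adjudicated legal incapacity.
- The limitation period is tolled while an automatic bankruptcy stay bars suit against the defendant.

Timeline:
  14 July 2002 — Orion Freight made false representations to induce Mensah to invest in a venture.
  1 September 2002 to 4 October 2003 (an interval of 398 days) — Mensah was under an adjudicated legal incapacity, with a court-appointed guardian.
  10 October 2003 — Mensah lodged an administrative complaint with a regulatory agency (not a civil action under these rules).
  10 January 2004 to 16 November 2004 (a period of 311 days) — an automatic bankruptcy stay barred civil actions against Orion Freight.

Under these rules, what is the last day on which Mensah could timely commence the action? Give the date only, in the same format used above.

23 December 2004

The limitation period began to run on 14 July 2002.
6 months from 14 July 2002 is 14 January 2003.
The period was tolled for 398 days by the plaintiff's legal incapacity (1 September 2002 to 4 October 2003), pushing the deadline to 16 February 2004.
Because the automatic bankruptcy stay ran from 10 January 2004 to 16 November 2004, the deadline is extended by 311 days to 23 December 2004.
Nothing else in the chronology tolls or restarts the period.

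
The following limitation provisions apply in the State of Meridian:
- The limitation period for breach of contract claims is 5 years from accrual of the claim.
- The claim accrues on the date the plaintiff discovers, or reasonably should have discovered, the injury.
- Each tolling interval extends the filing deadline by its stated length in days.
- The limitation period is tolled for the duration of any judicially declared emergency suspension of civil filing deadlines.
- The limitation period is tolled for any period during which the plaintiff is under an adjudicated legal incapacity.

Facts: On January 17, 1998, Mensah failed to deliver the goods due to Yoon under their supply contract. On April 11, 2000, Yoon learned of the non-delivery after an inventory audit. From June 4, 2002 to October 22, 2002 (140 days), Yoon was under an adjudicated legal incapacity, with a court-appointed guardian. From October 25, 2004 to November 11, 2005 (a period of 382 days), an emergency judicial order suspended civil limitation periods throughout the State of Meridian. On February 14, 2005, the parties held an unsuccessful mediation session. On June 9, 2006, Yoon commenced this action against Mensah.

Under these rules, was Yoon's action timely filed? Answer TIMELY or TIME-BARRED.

TIMELY

Accrual is tied to discovery, so the period began on April 11, 2000 rather than on January 17, 1998 when the act occurred.
Adding the 5 years base period to April 11, 2000 gives a deadline of April 11, 2005, before any tolling.
Because the plaintiff's legal incapacity ran from June 4, 2002 to October 22, 2002, the deadline is extended by 140 days to August 29, 2005.
The emergency suspension of filing deadlines from October 25, 2004 to November 11, 2005 tolled the period for 382 days, extending the deadline to September 15, 2006.
Nothing else in the chronology tolls or restarts the period.
The June 9, 2006 filing precedes the September 15, 2006 deadline; the claim is timely.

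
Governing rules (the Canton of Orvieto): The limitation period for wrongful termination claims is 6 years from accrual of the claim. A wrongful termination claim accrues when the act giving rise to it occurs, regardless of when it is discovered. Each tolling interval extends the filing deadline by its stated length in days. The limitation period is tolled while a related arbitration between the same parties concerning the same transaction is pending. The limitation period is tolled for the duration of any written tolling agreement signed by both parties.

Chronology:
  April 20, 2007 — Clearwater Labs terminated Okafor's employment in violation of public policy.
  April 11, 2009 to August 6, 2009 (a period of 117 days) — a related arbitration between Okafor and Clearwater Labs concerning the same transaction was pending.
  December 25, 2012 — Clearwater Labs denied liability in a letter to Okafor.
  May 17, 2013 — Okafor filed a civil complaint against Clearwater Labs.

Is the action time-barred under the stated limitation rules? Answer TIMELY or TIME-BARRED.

The claim accrued on April 20, 2007, the date of the act.
6 years from April 20, 2007 is April 20, 2013.
Because the pending related arbitration ran from April 11, 2009 to August 6, 2009, the deadline is extended by 117 days to August 15, 2013.
None of the other events listed affects the running of the period under the stated rules.
Filing on May 17, 2013 beat the August 15, 2013 deadline — the action is timely.

TIMELY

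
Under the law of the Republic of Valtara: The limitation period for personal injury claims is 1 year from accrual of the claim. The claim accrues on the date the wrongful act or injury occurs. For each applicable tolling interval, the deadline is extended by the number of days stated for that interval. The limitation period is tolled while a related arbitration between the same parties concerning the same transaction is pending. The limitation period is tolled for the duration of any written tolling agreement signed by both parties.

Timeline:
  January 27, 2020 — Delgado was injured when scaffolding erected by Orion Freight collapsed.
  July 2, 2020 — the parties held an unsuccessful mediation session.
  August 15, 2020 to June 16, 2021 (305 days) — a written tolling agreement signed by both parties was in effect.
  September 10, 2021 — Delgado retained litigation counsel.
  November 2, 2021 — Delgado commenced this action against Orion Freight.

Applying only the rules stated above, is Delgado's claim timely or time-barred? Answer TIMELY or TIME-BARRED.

The claim accrued on January 27, 2020, the date of the act.
Adding the 1 year base period to January 27, 2020 gives a deadline of January 27, 2021, before any tolling.
The period was tolled for 305 days by the written tolling agreement (August 15, 2020 to June 16, 2021), pushing the deadline to November 28, 2021.
None of the other events listed affects the running of the period under the stated rules.
The November 2, 2021 filing precedes the November 28, 2021 deadline; the claim is timely.

TIMELY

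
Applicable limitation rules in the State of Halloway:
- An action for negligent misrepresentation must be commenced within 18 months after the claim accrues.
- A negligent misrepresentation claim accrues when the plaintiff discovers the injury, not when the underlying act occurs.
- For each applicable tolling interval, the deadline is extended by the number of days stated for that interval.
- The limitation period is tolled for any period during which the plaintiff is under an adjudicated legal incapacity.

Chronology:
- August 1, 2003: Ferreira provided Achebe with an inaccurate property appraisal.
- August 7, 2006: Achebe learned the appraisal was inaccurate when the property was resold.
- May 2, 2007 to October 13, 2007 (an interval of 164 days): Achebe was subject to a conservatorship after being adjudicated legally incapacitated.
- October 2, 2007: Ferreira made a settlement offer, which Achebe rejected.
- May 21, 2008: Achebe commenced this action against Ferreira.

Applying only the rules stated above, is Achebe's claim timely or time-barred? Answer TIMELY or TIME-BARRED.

TIMELY

Under the discovery rule, the claim accrued on August 7, 2006, when Achebe discovered the injury — not on the August 1, 2003 date of the underlying act.
18 months from August 7, 2006 is February 7, 2008.
The plaintiff's legal incapacity from May 2, 2007 to October 13, 2007 tolled the period for 164 days, extending the deadline to July 20, 2008.
None of the other events listed affects the running of the period under the stated rules.
Filing on May 21, 2008 beat the July 20, 2008 deadline — the action is timely.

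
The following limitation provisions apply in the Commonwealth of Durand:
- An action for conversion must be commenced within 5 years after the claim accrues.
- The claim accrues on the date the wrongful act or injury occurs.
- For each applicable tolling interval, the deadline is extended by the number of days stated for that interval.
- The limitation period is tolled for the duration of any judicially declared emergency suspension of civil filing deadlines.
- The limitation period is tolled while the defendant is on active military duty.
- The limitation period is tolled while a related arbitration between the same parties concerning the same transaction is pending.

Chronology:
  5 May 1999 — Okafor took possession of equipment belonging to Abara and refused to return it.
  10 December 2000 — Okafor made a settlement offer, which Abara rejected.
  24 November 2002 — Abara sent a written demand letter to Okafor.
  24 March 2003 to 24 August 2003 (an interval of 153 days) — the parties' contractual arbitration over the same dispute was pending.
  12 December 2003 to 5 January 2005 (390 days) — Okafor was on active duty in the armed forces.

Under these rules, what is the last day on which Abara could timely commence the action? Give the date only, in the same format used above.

30 October 2005

The limitation period began to run on 5 May 1999.
Adding the 5 years base period to 5 May 1999 gives a deadline of 5 May 2004, before any tolling.
The period was tolled for 153 days by the pending related arbitration (24 March 2003 to 24 August 2003), pushing the deadline to 5 October 2004.
The period was tolled for 390 days by the defendant's active military service (12 December 2003 to 5 January 2005), pushing the deadline to 30 October 2005.
The other events in the timeline have no effect on the limitation period under the stated rules.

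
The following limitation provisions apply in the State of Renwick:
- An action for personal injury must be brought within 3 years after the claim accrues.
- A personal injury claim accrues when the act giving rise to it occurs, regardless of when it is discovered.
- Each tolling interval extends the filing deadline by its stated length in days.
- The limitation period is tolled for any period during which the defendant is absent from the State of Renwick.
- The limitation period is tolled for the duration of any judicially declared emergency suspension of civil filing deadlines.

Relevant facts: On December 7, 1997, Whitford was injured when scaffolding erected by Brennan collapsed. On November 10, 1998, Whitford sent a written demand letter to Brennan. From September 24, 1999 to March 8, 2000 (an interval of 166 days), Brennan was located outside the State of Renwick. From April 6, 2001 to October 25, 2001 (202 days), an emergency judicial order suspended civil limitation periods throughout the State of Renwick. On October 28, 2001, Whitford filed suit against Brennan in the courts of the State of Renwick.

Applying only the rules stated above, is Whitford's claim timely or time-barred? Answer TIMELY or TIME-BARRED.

TIMELY

The limitation period began to run on December 7, 1997.
3 years from December 7, 1997 is December 7, 2000.
Because the defendant's absence from the jurisdiction ran from September 24, 1999 to March 8, 2000, the deadline is extended by 166 days to May 22, 2001.
The period was tolled for 202 days by the emergency suspension of filing deadlines (April 6, 2001 to October 25, 2001), pushing the deadline to December 10, 2001.
None of the other events listed affects the running of the period under the stated rules.
Whitford filed on October 28, 2001, before the December 10, 2001 deadline, so the action is timely.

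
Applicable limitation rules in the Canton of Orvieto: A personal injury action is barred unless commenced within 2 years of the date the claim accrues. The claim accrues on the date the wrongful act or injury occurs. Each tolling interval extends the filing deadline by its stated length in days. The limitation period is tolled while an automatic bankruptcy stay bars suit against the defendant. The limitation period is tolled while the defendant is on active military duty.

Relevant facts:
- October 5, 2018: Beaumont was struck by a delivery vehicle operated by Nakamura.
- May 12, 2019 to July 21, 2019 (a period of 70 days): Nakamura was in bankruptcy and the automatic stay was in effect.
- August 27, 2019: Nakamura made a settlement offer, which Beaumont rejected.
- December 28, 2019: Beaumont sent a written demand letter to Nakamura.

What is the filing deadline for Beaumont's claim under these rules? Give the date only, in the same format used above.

December 14, 2020

The claim accrued on October 5, 2018, when the wrongful act occurred.
The untolled deadline — 2 years after October 5, 2018 — is October 5, 2020.
The period was tolled for 70 days by the automatic bankruptcy stay (May 12, 2019 to July 21, 2019), pushing the deadline to December 14, 2020.
Nothing else in the chronology tolls or restarts the period.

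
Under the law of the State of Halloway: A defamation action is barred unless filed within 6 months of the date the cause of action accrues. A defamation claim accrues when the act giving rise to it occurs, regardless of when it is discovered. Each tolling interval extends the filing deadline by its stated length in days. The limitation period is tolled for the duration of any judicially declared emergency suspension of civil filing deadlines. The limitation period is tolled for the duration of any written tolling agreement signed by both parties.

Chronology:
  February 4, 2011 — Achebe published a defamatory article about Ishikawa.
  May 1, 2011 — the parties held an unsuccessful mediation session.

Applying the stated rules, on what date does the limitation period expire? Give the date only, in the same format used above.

August 4, 2011

The cause of action accrued on February 4, 2011, the date of the act.
The untolled deadline — 6 months after February 4, 2011 — is August 4, 2011.
None of the other events listed affects the running of the period under the stated rules.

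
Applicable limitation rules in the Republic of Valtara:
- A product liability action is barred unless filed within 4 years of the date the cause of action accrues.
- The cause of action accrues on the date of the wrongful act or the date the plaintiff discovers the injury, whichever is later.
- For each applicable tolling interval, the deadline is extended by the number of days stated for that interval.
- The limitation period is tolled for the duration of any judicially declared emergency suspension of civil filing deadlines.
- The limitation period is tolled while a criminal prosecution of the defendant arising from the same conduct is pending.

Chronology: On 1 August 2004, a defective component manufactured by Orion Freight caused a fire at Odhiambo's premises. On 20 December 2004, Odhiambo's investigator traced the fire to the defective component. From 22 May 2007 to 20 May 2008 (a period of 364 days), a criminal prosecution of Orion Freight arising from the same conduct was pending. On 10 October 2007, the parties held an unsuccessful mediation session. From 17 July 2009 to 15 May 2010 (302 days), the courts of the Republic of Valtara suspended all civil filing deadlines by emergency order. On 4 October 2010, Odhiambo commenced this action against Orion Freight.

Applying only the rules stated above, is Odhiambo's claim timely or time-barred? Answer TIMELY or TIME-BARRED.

Taking the later of the act (1 August 2004) and discovery (20 December 2004), the claim accrued on 20 December 2004.
4 years from 20 December 2004 is 20 December 2008.
The pending criminal prosecution from 22 May 2007 to 20 May 2008 tolled the period for 364 days, extending the deadline to 19 December 2009.
The emergency suspension of filing deadlines from 17 July 2009 to 15 May 2010 tolled the period for 302 days, extending the deadline to 17 October 2010.
None of the other events listed affects the running of the period under the stated rules.
Filing on 4 October 2010 beat the 17 October 2010 deadline — the action is timely.

TIMELY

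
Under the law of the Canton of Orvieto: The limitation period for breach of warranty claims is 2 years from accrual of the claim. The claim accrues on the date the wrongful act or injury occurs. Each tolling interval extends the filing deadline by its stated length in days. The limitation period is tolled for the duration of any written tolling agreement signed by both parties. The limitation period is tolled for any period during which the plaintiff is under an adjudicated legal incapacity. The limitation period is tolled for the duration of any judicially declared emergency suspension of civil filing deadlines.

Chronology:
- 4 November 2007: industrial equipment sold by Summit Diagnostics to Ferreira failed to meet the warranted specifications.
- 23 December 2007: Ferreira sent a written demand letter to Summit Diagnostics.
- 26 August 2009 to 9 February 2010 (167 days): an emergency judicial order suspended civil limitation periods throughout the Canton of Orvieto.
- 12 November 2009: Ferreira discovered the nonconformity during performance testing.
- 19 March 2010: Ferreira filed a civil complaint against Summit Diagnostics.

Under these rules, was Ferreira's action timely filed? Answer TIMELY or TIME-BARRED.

TIMELY

The claim accrued on 4 November 2007, when the wrongful act occurred; under the stated occurrence rule the 12 November 2009 discovery does not delay accrual.
Adding the 2 years base period to 4 November 2007 gives a deadline of 4 November 2009, before any tolling.
Because the emergency suspension of filing deadlines ran from 26 August 2009 to 9 February 2010, the deadline is extended by 167 days to 20 April 2010.
The other events in the timeline have no effect on the limitation period under the stated rules.
Ferreira filed on 19 March 2010, before the 20 April 2010 deadline, so the action is timely.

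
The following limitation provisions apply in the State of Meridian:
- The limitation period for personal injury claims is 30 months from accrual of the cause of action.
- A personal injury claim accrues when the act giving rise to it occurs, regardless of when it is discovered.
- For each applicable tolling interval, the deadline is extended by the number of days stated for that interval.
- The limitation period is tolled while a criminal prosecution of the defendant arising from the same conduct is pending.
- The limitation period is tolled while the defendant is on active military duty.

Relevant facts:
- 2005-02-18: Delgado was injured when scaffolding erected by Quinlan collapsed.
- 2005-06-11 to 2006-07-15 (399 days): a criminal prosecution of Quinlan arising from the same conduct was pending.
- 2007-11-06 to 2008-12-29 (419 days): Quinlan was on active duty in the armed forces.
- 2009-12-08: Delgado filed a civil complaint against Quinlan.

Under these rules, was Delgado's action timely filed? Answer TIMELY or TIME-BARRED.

TIME-BARRED

The cause of action accrued on 2005-02-18, the date of the act.
The untolled deadline — 30 months after 2005-02-18 — is 2007-08-18.
Because the pending criminal prosecution ran from 2005-06-11 to 2006-07-15, the deadline is extended by 399 days to 2008-09-20.
The period was tolled for 419 days by the defendant's active military service (2007-11-06 to 2008-12-29), pushing the deadline to 2009-11-13.
The 2009-12-08 filing falls after the 2009-11-13 deadline; the claim is time-barred.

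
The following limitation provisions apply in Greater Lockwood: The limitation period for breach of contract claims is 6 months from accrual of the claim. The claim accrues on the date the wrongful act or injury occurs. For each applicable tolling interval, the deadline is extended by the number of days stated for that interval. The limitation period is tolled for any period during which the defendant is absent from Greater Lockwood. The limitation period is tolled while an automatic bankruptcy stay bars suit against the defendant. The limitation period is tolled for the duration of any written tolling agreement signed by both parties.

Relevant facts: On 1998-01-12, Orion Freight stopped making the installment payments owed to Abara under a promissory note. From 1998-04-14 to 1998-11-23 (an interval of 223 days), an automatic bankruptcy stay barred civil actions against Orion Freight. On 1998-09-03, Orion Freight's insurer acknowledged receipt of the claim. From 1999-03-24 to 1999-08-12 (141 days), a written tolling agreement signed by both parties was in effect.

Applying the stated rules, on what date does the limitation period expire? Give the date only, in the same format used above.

1999-02-20

The limitation period began to run on 1998-01-12.
Adding the 6 months base period to 1998-01-12 gives a deadline of 1998-07-12, before any tolling.
The period was tolled for 223 days by the automatic bankruptcy stay (1998-04-14 to 1998-11-23), pushing the deadline to 1999-02-20.
The written tolling agreement from 1999-03-24 to 1999-08-12 began after the period had already run on 1999-02-20, so it has no tolling effect.
Nothing else in the chronology tolls or restarts the period.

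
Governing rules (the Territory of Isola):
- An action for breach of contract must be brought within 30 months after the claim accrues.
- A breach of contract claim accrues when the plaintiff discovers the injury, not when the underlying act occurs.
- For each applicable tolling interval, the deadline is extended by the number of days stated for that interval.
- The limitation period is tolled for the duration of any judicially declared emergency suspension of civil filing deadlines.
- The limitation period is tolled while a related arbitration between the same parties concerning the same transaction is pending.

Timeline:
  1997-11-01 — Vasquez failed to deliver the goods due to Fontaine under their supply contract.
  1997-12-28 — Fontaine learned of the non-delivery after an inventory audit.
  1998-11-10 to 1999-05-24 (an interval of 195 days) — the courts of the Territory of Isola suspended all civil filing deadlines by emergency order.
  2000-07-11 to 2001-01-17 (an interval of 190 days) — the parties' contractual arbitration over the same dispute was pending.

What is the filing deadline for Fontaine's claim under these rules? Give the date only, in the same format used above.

Accrual is tied to discovery, so the period began on 1997-12-28 rather than on 1997-11-01 when the act occurred.
30 months from 1997-12-28 is 2000-06-28.
The period was tolled for 195 days by the emergency suspension of filing deadlines (1998-11-10 to 1999-05-24), pushing the deadline to 2001-01-09.
The pending related arbitration from 2000-07-11 to 2001-01-17 tolled the period for 190 days, extending the deadline to 2001-07-18.

2001-07-18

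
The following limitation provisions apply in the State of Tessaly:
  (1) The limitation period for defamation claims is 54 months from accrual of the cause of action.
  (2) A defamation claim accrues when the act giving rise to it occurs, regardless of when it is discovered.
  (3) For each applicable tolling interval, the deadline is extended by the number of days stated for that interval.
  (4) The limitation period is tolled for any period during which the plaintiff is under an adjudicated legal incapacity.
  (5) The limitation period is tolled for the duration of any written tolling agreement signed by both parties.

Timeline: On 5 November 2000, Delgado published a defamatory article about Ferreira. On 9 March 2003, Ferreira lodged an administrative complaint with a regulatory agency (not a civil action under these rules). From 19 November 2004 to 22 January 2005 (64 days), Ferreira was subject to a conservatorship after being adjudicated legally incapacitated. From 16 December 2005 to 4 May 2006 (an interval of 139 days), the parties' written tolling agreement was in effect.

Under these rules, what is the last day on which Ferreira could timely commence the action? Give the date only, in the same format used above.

8 July 2005

The limitation period began to run on 5 November 2000.
54 months from 5 November 2000 is 5 May 2005.
The plaintiff's legal incapacity from 19 November 2004 to 22 January 2005 tolled the period for 64 days, extending the deadline to 8 July 2005.
The written tolling agreement from 16 December 2005 to 4 May 2006 began after the period had already run on 8 July 2005, so it has no tolling effect.
Nothing else in the chronology tolls or restarts the period.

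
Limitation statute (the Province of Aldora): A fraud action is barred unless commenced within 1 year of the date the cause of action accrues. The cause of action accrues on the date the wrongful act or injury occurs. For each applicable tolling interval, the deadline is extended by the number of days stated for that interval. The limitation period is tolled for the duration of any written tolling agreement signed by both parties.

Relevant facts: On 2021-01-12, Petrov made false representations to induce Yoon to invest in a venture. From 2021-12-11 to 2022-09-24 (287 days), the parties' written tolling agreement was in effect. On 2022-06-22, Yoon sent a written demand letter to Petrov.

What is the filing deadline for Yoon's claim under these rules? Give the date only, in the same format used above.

The cause of action accrued on 2021-01-12, the date of the act.
1 year from 2021-01-12 is 2022-01-12.
The written tolling agreement from 2021-12-11 to 2022-09-24 tolled the period for 287 days, extending the deadline to 2022-10-26.
The other events in the timeline have no effect on the limitation period under the stated rules.

2022-10-26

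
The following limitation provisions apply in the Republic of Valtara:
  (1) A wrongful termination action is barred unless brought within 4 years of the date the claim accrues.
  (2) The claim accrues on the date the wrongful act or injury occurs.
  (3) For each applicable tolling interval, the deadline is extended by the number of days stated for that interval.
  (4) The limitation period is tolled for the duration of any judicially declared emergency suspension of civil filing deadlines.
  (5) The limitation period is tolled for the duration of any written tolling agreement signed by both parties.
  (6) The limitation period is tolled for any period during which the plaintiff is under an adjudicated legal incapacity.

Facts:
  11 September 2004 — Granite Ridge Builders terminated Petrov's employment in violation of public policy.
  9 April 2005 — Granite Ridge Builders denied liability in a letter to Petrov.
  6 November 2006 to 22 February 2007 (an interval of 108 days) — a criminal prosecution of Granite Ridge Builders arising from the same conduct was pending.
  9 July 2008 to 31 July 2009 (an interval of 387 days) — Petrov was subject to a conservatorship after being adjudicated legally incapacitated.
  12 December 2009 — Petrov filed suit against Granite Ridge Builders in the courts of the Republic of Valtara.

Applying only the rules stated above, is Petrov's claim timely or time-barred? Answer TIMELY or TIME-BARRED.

The limitation period began to run on 11 September 2004.
Adding the 4 years base period to 11 September 2004 gives a deadline of 11 September 2008, before any tolling.
The period was tolled for 387 days by the plaintiff's legal incapacity (9 July 2008 to 31 July 2009), pushing the deadline to 3 October 2009.
The pending criminal prosecution from 6 November 2006 to 22 February 2007 does not toll the period, because no stated rule makes a criminal prosecution a tolling event.
Nothing else in the chronology tolls or restarts the period.
The 12 December 2009 filing falls after the 3 October 2009 deadline; the claim is time-barred.

TIME-BARRED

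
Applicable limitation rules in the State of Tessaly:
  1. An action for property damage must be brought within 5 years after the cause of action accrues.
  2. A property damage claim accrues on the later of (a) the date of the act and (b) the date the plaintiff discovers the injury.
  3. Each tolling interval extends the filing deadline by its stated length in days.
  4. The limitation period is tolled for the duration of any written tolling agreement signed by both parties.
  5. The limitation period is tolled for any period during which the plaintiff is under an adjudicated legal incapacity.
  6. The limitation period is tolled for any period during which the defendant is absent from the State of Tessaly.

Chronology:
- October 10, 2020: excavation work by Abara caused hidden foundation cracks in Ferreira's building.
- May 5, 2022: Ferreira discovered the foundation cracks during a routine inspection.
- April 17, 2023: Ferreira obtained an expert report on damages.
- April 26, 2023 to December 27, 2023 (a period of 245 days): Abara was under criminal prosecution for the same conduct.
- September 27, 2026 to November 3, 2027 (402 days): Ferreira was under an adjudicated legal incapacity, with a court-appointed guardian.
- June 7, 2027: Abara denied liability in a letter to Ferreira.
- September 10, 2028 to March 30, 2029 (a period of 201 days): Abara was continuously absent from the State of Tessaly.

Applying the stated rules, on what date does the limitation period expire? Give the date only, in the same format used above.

June 10, 2028

Because discovery on May 5, 2022 post-dates the October 10, 2020 act, accrual under the later-of rule falls on May 5, 2022.
5 years from May 5, 2022 is May 5, 2027.
The plaintiff's legal incapacity from September 27, 2026 to November 3, 2027 tolled the period for 402 days, extending the deadline to June 10, 2028.
The defendant's absence from the jurisdiction from September 10, 2028 to March 30, 2029 began after the period had already run on June 10, 2028, so it has no tolling effect.
No stated provision tolls the period for a criminal prosecution, so the interval from April 26, 2023 to December 27, 2023 has no effect on the deadline.
Nothing else in the chronology tolls or restarts the period.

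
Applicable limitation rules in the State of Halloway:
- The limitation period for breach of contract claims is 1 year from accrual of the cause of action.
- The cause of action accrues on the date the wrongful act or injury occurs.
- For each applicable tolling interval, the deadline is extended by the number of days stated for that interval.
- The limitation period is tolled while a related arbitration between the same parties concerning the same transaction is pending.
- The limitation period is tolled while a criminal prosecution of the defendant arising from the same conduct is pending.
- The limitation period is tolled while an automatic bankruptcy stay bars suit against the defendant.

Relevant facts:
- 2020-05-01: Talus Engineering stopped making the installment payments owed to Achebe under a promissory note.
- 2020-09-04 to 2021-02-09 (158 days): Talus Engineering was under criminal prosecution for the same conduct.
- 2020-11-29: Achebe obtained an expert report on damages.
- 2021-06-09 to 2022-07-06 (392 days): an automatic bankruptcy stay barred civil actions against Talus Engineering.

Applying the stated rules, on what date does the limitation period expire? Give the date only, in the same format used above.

2022-11-02

The limitation period began to run on 2020-05-01.
Adding the 1 year base period to 2020-05-01 gives a deadline of 2021-05-01, before any tolling.
The period was tolled for 158 days by the pending criminal prosecution (2020-09-04 to 2021-02-09), pushing the deadline to 2021-10-06.
The automatic bankruptcy stay from 2021-06-09 to 2022-07-06 tolled the period for 392 days, extending the deadline to 2022-11-02.
Nothing else in the chronology tolls or restarts the period.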